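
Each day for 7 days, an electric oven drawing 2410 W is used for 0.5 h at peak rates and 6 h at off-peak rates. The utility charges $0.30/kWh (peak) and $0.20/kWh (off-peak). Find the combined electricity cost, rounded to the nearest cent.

$22.77

Peak energy = 2.41 kW × 0.5 h × 7 = 8.435 kWh
Off-peak energy = 2.41 kW × 6 h × 7 = 101.22 kWh
Cost = 8.435 × $0.30 + 101.22 × $0.20 = $2.5305 + $20.244 = $22.77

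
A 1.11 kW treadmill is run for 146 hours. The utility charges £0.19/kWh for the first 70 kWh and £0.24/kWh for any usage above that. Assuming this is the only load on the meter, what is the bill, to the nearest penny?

Energy = 1.11 kW × 146 h = 162.06 kWh
Tier 1 (0–70 kWh): 70 × £0.19 = £13.3
Above 70 kWh: 92.06 × £0.24 = £22.0944
Bill = £35.39

£35.39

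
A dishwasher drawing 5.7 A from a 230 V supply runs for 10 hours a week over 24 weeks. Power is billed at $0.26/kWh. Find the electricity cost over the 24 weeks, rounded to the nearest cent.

$81.81

Power = 5.7 A × 230 V = 1311 W = 1.311 kW
Runtime = 10 h/week × 24 weeks = 240 h
Energy = 1.311 kW × 240 h = 314.64 kWh
Cost = 314.64 kWh × $0.26/kWh = $81.81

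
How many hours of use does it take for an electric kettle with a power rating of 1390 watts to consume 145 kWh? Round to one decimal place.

104.3 h

Hours = 145 kWh ÷ 1.39 kW = 104.3 h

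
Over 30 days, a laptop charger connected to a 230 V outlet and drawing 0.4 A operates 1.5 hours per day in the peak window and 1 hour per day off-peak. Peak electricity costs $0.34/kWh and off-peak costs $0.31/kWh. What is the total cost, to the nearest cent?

Power = 0.4 A × 230 V = 92 W = 0.092 kW
Peak energy = 0.092 kW × 1.5 h × 30 = 4.14 kWh
Off-peak energy = 0.092 kW × 1 h × 30 = 2.76 kWh
Cost = 4.14 × $0.34 + 2.76 × $0.31 = $1.4076 + $0.8556 = $2.26

$2.26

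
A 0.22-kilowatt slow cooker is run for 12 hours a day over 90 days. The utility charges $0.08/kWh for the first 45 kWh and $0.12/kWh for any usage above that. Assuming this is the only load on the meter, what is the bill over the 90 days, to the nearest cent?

Runtime = 12 h/day × 90 days = 1080 h
Energy = 0.22 kW × 1080 h = 237.6 kWh
Tier 1 (0–45 kWh): 45 × $0.08 = $3.6
Above 45 kWh: 192.6 × $0.12 = $23.112
Bill = $26.71

$26.71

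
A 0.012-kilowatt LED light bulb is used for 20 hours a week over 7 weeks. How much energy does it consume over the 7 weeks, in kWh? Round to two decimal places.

1.68 kWh

Runtime = 20 h/week × 7 weeks = 140 h
Energy = 0.012 kW × 140 h = 1.68 kWh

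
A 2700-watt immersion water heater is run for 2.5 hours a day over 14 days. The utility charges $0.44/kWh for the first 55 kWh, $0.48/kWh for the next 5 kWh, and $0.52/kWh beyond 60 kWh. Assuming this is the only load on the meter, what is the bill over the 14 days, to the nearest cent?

Runtime = 2.5 h/day × 14 days = 35 h
Energy = 2.7 kW × 35 h = 94.5 kWh
Tier 1 (0–55 kWh): 55 × $0.44 = $24.2
Tier 2 (55–60 kWh): 5 × $0.48 = $2.4
Above 60 kWh: 34.5 × $0.52 = $17.94
Bill = $44.54

$44.54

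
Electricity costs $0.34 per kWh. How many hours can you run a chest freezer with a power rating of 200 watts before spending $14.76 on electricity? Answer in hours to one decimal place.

217.1 h

Energy available = $14.76 ÷ $0.34/kWh = 43.4118 kWh
Hours = 43.4118 kWh ÷ 0.2 kW = 217.1 h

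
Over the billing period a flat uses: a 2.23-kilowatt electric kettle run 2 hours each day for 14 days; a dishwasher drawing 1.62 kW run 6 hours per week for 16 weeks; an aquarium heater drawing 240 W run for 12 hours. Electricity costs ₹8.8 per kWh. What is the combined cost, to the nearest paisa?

electric kettle: Runtime = 2 h/day × 14 days = 28 h
electric kettle: 2.23 kW × 28 h = 62.44 kWh
dishwasher: Runtime = 6 h/week × 16 weeks = 96 h
dishwasher: 1.62 kW × 96 h = 155.52 kWh
aquarium heater: 0.24 kW × 12 h = 2.88 kWh
Total energy = 220.84 kWh
Cost = 220.84 × ₹8.8 = ₹1943.39

₹1943.39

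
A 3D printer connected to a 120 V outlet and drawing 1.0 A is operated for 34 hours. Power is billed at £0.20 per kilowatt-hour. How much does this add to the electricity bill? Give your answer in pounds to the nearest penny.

Power = 1.0 A × 120 V = 120 W = 0.12 kW
Energy = 0.12 kW × 34 h = 4.08 kWh
Cost = 4.08 kWh × £0.20/kWh = £0.82

£0.82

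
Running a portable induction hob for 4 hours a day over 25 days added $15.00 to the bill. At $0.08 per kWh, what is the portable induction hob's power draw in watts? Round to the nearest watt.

1875 W

Energy = $15.00 ÷ $0.08/kWh = 187.5 kWh
Runtime = 4 h/day × 25 days = 100 h
Power = 187.5 kWh ÷ 100 h = 1.875 kW = 1875 W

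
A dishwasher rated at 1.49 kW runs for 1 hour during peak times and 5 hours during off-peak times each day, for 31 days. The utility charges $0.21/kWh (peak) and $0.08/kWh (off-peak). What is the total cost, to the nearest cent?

Peak energy = 1.49 kW × 1 h × 31 = 46.19 kWh
Off-peak energy = 1.49 kW × 5 h × 31 = 230.95 kWh
Cost = 46.19 × $0.21 + 230.95 × $0.08 = $9.6999 + $18.476 = $28.18

$28.18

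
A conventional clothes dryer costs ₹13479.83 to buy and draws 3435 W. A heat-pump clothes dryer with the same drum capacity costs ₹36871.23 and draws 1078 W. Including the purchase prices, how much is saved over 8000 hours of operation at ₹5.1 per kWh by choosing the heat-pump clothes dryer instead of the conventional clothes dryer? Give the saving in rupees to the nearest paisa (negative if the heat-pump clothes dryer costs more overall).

₹72774.20

conventional clothes dryer: ₹13479.83 + (3435/1000) kW × 8000 h × ₹5.1 = ₹13479.83 + ₹140148 = ₹153627.83
heat-pump clothes dryer: ₹36871.23 + (1078/1000) kW × 8000 h × ₹5.1 = ₹36871.23 + ₹43982.4 = ₹80853.63
Saving = ₹153627.83 − ₹80853.63 = ₹72774.2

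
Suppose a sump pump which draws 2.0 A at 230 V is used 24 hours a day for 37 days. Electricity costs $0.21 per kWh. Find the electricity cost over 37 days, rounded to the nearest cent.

$85.78

Power = 2.0 A × 230 V = 460 W = 0.46 kW
Runtime = 24 h × 37 = 888 h
Energy = 0.46 kW × 888 h = 408.48 kWh
Cost = 408.48 kWh × $0.21/kWh = $85.78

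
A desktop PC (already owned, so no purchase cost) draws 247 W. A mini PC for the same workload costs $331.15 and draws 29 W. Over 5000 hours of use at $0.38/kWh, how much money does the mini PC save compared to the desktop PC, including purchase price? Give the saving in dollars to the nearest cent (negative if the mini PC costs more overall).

desktop PC: $0.00 + (247/1000) kW × 5000 h × $0.38 = $0.00 + $469.3 = $469.3
mini PC: $331.15 + (29/1000) kW × 5000 h × $0.38 = $331.15 + $55.1 = $386.25
Saving = $469.3 − $386.25 = $83.05

$83.05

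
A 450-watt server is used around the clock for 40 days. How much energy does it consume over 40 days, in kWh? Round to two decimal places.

432.00 kWh

Runtime = 24 h × 40 = 960 h
Energy = 0.45 kW × 960 h = 432 kWh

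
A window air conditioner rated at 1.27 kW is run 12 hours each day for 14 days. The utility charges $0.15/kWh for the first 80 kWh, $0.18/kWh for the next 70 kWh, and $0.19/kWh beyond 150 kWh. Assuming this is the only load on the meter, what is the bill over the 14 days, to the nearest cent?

$36.64

Runtime = 12 h/day × 14 days = 168 h
Energy = 1.27 kW × 168 h = 213.36 kWh
Tier 1 (0–80 kWh): 80 × $0.15 = $12
Tier 2 (80–150 kWh): 70 × $0.18 = $12.6
Above 150 kWh: 63.36 × $0.19 = $12.0384
Bill = $36.64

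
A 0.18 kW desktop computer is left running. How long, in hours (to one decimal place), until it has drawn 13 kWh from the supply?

Hours = 13 kWh ÷ 0.18 kW = 72.2 h

72.2 h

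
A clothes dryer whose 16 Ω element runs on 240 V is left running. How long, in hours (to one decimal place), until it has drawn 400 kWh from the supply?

Power = V²/R = 240²/16 = 3600 W = 3.6 kW
Hours = 400 kWh ÷ 3.6 kW = 111.1 h

111.1 h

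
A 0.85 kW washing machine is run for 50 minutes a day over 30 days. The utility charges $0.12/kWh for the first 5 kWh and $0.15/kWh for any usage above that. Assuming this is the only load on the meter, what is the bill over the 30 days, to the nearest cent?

Runtime = 50 min × 30 = 1500 min = 25 h
Energy = 0.85 kW × 25 h = 21.25 kWh
Tier 1 (0–5 kWh): 5 × $0.12 = $0.6
Above 5 kWh: 16.25 × $0.15 = $2.4375
Bill = $3.04

$3.04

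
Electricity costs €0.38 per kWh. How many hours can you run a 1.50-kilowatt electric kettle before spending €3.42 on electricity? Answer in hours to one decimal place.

Energy available = €3.42 ÷ €0.38/kWh = 9 kWh
Hours = 9 kWh ÷ 1.5 kW = 6.0 h

6.0 h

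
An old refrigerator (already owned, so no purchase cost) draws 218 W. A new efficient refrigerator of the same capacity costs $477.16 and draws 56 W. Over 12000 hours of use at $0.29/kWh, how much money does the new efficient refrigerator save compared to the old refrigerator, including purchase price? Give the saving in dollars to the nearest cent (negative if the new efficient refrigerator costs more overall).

old refrigerator: $0.00 + (218/1000) kW × 12000 h × $0.29 = $0.00 + $758.64 = $758.64
new efficient refrigerator: $477.16 + (56/1000) kW × 12000 h × $0.29 = $477.16 + $194.88 = $672.04
Saving = $758.64 − $672.04 = $86.6

$86.60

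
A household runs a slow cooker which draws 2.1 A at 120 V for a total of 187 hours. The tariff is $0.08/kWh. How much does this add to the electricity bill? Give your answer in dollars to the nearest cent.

$3.77

Power = 2.1 A × 120 V = 252 W = 0.252 kW
Energy = 0.252 kW × 187 h = 47.124 kWh
Cost = 47.124 kWh × $0.08/kWh = $3.77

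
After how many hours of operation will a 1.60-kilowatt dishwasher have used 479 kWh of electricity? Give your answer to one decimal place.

Hours = 479 kWh ÷ 1.6 kW = 299.4 h

299.4 h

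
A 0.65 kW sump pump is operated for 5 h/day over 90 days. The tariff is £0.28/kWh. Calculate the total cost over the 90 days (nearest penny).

£81.90

Runtime = 5 h/day × 90 days = 450 h
Energy = 0.65 kW × 450 h = 292.5 kWh
Cost = 292.5 kWh × £0.28/kWh = £81.90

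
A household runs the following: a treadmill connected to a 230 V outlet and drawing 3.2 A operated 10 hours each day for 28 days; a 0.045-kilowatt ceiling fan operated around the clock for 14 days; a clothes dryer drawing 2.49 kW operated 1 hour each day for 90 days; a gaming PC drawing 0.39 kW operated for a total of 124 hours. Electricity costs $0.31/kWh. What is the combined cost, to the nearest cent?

$153.03

treadmill: Power = 3.2 A × 230 V = 736 W = 0.736 kW
treadmill: Runtime = 10 h/day × 28 days = 280 h
treadmill: 0.736 kW × 280 h = 206.08 kWh
ceiling fan: Runtime = 24 h × 14 = 336 h
ceiling fan: 0.045 kW × 336 h = 15.12 kWh
clothes dryer: Runtime = 1 h/day × 90 days = 90 h
clothes dryer: 2.49 kW × 90 h = 224.1 kWh
gaming PC: 0.39 kW × 124 h = 48.36 kWh
Total energy = 493.66 kWh
Cost = 493.66 × $0.31 = $153.03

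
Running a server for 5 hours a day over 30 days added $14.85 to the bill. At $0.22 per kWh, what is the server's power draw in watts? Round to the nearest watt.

450 W

Energy = $14.85 ÷ $0.22/kWh = 67.5 kWh
Runtime = 5 h/day × 30 days = 150 h
Power = 67.5 kWh ÷ 150 h = 0.45 kW = 450 W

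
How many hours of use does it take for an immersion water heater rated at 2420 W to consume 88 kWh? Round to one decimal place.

Hours = 88 kWh ÷ 2.42 kW = 36.4 h

36.4 h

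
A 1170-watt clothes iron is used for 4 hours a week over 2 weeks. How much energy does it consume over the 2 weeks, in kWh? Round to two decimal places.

9.36 kWh

Runtime = 4 h/week × 2 weeks = 8 h
Energy = 1.17 kW × 8 h = 9.36 kWh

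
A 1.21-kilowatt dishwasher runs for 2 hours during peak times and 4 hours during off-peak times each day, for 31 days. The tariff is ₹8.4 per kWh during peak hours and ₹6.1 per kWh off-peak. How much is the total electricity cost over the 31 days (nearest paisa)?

₹1545.41

Peak energy = 1.21 kW × 2 h × 31 = 75.02 kWh
Off-peak energy = 1.21 kW × 4 h × 31 = 150.04 kWh
Cost = 75.02 × ₹8.4 + 150.04 × ₹6.1 = ₹630.168 + ₹915.244 = ₹1545.41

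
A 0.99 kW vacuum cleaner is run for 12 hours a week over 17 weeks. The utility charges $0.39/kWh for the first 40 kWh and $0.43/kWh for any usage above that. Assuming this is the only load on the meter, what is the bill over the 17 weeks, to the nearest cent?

Runtime = 12 h/week × 17 weeks = 204 h
Energy = 0.99 kW × 204 h = 201.96 kWh
Tier 1 (0–40 kWh): 40 × $0.39 = $15.6
Above 40 kWh: 161.96 × $0.43 = $69.6428
Bill = $85.24

$85.24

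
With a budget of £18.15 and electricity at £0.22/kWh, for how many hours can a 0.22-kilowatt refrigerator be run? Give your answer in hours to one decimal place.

Energy available = £18.15 ÷ £0.22/kWh = 82.5 kWh
Hours = 82.5 kWh ÷ 0.22 kW = 375.0 h

375.0 h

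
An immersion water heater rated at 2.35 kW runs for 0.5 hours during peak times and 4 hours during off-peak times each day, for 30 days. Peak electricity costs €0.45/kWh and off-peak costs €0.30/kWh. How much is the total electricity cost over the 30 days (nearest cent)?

Peak energy = 2.35 kW × 0.5 h × 30 = 35.25 kWh
Off-peak energy = 2.35 kW × 4 h × 30 = 282 kWh
Cost = 35.25 × €0.45 + 282 × €0.30 = €15.8625 + €84.6 = €100.46

€100.46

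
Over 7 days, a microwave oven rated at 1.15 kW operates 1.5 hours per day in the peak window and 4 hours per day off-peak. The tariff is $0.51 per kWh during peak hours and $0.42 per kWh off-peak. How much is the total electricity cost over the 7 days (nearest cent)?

$19.68

Peak energy = 1.15 kW × 1.5 h × 7 = 12.075 kWh
Off-peak energy = 1.15 kW × 4 h × 7 = 32.2 kWh
Cost = 12.075 × $0.51 + 32.2 × $0.42 = $6.15825 + $13.524 = $19.68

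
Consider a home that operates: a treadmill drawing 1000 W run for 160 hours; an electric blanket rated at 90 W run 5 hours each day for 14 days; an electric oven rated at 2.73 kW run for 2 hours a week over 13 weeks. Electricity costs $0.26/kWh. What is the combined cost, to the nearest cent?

$61.69

treadmill: 1 kW × 160 h = 160 kWh
electric blanket: Runtime = 5 h/day × 14 days = 70 h
electric blanket: 0.09 kW × 70 h = 6.3 kWh
electric oven: Runtime = 2 h/week × 13 weeks = 26 h
electric oven: 2.73 kW × 26 h = 70.98 kWh
Total energy = 237.28 kWh
Cost = 237.28 × $0.26 = $61.69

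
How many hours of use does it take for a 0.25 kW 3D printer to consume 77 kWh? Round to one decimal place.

308.0 h

Hours = 77 kWh ÷ 0.25 kW = 308.0 h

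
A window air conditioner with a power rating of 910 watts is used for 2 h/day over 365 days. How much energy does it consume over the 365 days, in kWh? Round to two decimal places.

Runtime = 2 h/day × 365 days = 730 h
Energy = 0.91 kW × 730 h = 664.3 kWh

664.30 kWh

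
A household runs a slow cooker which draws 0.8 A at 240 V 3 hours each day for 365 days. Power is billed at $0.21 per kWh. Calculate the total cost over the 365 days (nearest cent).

Power = 0.8 A × 240 V = 192 W = 0.192 kW
Runtime = 3 h/day × 365 days = 1095 h
Energy = 0.192 kW × 1095 h = 210.24 kWh
Cost = 210.24 kWh × $0.21/kWh = $44.15

$44.15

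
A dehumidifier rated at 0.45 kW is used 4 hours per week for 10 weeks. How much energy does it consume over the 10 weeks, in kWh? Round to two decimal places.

Runtime = 4 h/week × 10 weeks = 40 h
Energy = 0.45 kW × 40 h = 18 kWh

18.00 kWh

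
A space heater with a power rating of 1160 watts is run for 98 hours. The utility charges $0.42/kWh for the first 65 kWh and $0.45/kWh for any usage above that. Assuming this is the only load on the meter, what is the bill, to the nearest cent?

$49.21

Energy = 1.16 kW × 98 h = 113.68 kWh
Tier 1 (0–65 kWh): 65 × $0.42 = $27.3
Above 65 kWh: 48.68 × $0.45 = $21.906
Bill = $49.21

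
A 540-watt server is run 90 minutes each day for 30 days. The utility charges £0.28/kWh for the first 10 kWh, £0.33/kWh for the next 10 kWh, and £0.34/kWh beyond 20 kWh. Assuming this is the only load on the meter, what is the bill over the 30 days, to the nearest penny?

£7.56

Runtime = 90 min × 30 = 2700 min = 45 h
Energy = 0.54 kW × 45 h = 24.3 kWh
Tier 1 (0–10 kWh): 10 × £0.28 = £2.8
Tier 2 (10–20 kWh): 10 × £0.33 = £3.3
Above 20 kWh: 4.3 × £0.34 = £1.462
Bill = £7.56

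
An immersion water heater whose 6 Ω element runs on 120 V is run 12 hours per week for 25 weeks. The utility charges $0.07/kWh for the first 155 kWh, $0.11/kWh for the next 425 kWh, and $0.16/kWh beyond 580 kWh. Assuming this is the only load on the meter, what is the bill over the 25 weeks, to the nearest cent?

$80.00

Power = V²/R = 120²/6 = 2400 W = 2.4 kW
Runtime = 12 h/week × 25 weeks = 300 h
Energy = 2.4 kW × 300 h = 720 kWh
Tier 1 (0–155 kWh): 155 × $0.07 = $10.85
Tier 2 (155–580 kWh): 425 × $0.11 = $46.75
Above 580 kWh: 140 × $0.16 = $22.4
Bill = $80.00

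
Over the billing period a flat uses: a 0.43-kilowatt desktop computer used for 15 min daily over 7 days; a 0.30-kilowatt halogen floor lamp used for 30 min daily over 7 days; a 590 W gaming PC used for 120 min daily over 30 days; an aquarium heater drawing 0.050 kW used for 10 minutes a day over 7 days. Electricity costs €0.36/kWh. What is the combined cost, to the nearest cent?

desktop computer: Runtime = 15 min × 7 = 105 min = 1.75 h
desktop computer: 0.43 kW × 1.75 h = 0.7525 kWh
halogen floor lamp: Runtime = 30 min × 7 = 210 min = 3.5 h
halogen floor lamp: 0.3 kW × 3.5 h = 1.05 kWh
gaming PC: Runtime = 120 min × 30 = 3600 min = 60 h
gaming PC: 0.59 kW × 60 h = 35.4 kWh
aquarium heater: Runtime = 10 min × 7 = 70 min = 1.166666… h
aquarium heater: 0.05 kW × 1.166666… h = 0.058333… kWh
Total energy = 37.260833… kWh
Cost = 37.260833… × €0.36 = €13.41

€13.41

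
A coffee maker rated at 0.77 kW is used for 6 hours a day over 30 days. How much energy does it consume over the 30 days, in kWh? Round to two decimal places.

138.60 kWh

Runtime = 6 h/day × 30 days = 180 h
Energy = 0.77 kW × 180 h = 138.6 kWh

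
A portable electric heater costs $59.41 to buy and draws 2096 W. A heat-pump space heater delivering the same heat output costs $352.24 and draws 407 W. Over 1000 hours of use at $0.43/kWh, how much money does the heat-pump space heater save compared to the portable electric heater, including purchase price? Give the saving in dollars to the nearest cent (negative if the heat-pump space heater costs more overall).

portable electric heater: $59.41 + (2096/1000) kW × 1000 h × $0.43 = $59.41 + $901.28 = $960.69
heat-pump space heater: $352.24 + (407/1000) kW × 1000 h × $0.43 = $352.24 + $175.01 = $527.25
Saving = $960.69 − $527.25 = $433.44

$433.44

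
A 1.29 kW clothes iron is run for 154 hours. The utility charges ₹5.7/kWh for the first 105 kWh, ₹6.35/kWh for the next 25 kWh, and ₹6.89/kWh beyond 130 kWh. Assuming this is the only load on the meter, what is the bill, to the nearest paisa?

₹1230.32

Energy = 1.29 kW × 154 h = 198.66 kWh
Tier 1 (0–105 kWh): 105 × ₹5.7 = ₹598.5
Tier 2 (105–130 kWh): 25 × ₹6.35 = ₹158.75
Above 130 kWh: 68.66 × ₹6.89 = ₹473.0674
Bill = ₹1230.32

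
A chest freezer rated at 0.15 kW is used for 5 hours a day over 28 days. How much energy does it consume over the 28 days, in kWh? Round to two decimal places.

21.00 kWh

Runtime = 5 h/day × 28 days = 140 h
Energy = 0.15 kW × 140 h = 21 kWh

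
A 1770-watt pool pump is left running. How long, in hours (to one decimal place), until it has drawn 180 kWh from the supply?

101.7 h

Hours = 180 kWh ÷ 1.77 kW = 101.7 h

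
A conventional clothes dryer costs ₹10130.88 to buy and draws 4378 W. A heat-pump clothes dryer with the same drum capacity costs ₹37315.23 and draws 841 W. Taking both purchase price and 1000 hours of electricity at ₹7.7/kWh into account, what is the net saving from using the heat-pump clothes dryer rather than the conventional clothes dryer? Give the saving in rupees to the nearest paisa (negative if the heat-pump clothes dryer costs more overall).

₹50.55

conventional clothes dryer: ₹10130.88 + (4378/1000) kW × 1000 h × ₹7.7 = ₹10130.88 + ₹33710.6 = ₹43841.48
heat-pump clothes dryer: ₹37315.23 + (841/1000) kW × 1000 h × ₹7.7 = ₹37315.23 + ₹6475.7 = ₹43790.93
Saving = ₹43841.48 − ₹43790.93 = ₹50.55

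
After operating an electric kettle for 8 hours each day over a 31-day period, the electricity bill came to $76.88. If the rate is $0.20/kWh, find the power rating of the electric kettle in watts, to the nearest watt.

Energy = $76.88 ÷ $0.20/kWh = 384.4 kWh
Runtime = 8 h/day × 31 days = 248 h
Power = 384.4 kWh ÷ 248 h = 1.55 kW = 1550 W

1550 W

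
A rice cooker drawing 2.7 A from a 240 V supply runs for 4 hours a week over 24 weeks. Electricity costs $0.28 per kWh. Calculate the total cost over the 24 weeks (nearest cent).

Power = 2.7 A × 240 V = 648 W = 0.648 kW
Runtime = 4 h/week × 24 weeks = 96 h
Energy = 0.648 kW × 96 h = 62.208 kWh
Cost = 62.208 kWh × $0.28/kWh = $17.42

$17.42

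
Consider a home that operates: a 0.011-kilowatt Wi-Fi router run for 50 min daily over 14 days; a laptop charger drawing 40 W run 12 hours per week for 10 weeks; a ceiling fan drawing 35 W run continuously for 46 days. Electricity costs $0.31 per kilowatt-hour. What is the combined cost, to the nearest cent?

$13.51

Wi-Fi router: Runtime = 50 min × 14 = 700 min = 11.666666… h
Wi-Fi router: 0.011 kW × 11.666666… h = 0.128333… kWh
laptop charger: Runtime = 12 h/week × 10 weeks = 120 h
laptop charger: 0.04 kW × 120 h = 4.8 kWh
ceiling fan: Runtime = 24 h × 46 = 1104 h
ceiling fan: 0.035 kW × 1104 h = 38.64 kWh
Total energy = 43.568333… kWh
Cost = 43.568333… × $0.31 = $13.51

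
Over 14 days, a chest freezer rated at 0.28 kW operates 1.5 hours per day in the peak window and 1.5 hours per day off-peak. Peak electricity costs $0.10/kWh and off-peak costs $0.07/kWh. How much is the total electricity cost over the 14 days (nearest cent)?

Peak energy = 0.28 kW × 1.5 h × 14 = 5.88 kWh
Off-peak energy = 0.28 kW × 1.5 h × 14 = 5.88 kWh
Cost = 5.88 × $0.10 + 5.88 × $0.07 = $0.588 + $0.4116 = $1.00

$1.00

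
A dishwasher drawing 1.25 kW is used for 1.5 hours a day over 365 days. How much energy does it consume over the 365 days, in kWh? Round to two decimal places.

Runtime = 1.5 h/day × 365 days = 547.5 h
Energy = 1.25 kW × 547.5 h = 684.375 kWh ≈ 684.38 kWh

684.38 kWh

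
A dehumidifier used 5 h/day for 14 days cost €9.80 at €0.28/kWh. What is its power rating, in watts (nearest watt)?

500 W

Energy = €9.80 ÷ €0.28/kWh = 35 kWh
Runtime = 5 h/day × 14 days = 70 h
Power = 35 kWh ÷ 70 h = 0.5 kW = 500 W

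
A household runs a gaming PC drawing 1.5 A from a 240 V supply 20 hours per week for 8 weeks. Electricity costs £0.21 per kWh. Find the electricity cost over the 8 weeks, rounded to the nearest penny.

£12.10

Power = 1.5 A × 240 V = 360 W = 0.36 kW
Runtime = 20 h/week × 8 weeks = 160 h
Energy = 0.36 kW × 160 h = 57.6 kWh
Cost = 57.6 kWh × £0.21/kWh = £12.10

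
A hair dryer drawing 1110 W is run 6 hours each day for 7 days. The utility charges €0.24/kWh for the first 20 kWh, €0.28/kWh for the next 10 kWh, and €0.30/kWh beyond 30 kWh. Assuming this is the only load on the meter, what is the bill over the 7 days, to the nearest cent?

Runtime = 6 h/day × 7 days = 42 h
Energy = 1.11 kW × 42 h = 46.62 kWh
Tier 1 (0–20 kWh): 20 × €0.24 = €4.8
Tier 2 (20–30 kWh): 10 × €0.28 = €2.8
Above 30 kWh: 16.62 × €0.30 = €4.986
Bill = €12.59

€12.59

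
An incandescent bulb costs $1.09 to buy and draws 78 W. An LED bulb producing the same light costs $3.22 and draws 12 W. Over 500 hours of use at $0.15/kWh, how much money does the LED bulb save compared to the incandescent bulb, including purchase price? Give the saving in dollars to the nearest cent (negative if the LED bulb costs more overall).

$2.82

incandescent bulb: $1.09 + (78/1000) kW × 500 h × $0.15 = $1.09 + $5.85 = $6.94
LED bulb: $3.22 + (12/1000) kW × 500 h × $0.15 = $3.22 + $0.9 = $4.12
Saving = $6.94 − $4.12 = $2.82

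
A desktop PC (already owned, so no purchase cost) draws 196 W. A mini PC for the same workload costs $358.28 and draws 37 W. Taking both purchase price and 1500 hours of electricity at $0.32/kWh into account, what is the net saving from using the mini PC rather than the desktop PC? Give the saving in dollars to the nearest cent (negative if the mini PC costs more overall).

desktop PC: $0.00 + (196/1000) kW × 1500 h × $0.32 = $0.00 + $94.08 = $94.08
mini PC: $358.28 + (37/1000) kW × 1500 h × $0.32 = $358.28 + $17.76 = $376.04
Saving = $94.08 − $376.04 = −$281.96

-$281.96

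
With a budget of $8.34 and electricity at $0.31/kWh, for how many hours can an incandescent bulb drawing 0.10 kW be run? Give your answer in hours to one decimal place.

269.0 h

Energy available = $8.34 ÷ $0.31/kWh = 26.9032 kWh
Hours = 26.9032 kWh ÷ 0.1 kW = 269.0 h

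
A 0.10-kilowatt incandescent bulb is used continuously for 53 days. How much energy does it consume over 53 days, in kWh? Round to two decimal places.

Runtime = 24 h × 53 = 1272 h
Energy = 0.1 kW × 1272 h = 127.2 kWh

127.20 kWh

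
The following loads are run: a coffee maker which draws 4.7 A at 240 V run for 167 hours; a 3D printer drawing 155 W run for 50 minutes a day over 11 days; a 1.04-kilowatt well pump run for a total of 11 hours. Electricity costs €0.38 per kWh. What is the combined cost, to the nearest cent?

€76.47

coffee maker: Power = 4.7 A × 240 V = 1128 W = 1.128 kW
coffee maker: 1.128 kW × 167 h = 188.376 kWh
3D printer: Runtime = 50 min × 11 = 550 min = 9.166666… h
3D printer: 0.155 kW × 9.166666… h = 1.420833… kWh
well pump: 1.04 kW × 11 h = 11.44 kWh
Total energy = 201.236833… kWh
Cost = 201.236833… × €0.38 = €76.47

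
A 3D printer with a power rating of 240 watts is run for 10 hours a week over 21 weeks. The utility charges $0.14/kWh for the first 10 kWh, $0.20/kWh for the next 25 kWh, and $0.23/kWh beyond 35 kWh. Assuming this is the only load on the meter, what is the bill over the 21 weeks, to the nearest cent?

$9.94

Runtime = 10 h/week × 21 weeks = 210 h
Energy = 0.24 kW × 210 h = 50.4 kWh
Tier 1 (0–10 kWh): 10 × $0.14 = $1.4
Tier 2 (10–35 kWh): 25 × $0.20 = $5
Above 35 kWh: 15.4 × $0.23 = $3.542
Bill = $9.94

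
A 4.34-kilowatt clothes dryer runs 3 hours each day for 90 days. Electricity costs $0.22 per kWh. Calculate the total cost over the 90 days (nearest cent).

$257.80

Runtime = 3 h/day × 90 days = 270 h
Energy = 4.34 kW × 270 h = 1171.8 kWh
Cost = 1171.8 kWh × $0.22/kWh = $257.80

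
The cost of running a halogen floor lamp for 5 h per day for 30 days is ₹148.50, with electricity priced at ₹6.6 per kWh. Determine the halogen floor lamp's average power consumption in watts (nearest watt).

Energy = ₹148.50 ÷ ₹6.6/kWh = 22.5 kWh
Runtime = 5 h/day × 30 days = 150 h
Power = 22.5 kWh ÷ 150 h = 0.15 kW = 150 W

150 W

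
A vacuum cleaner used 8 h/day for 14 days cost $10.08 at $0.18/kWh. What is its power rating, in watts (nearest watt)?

500 W

Energy = $10.08 ÷ $0.18/kWh = 56 kWh
Runtime = 8 h/day × 14 days = 112 h
Power = 56 kWh ÷ 112 h = 0.5 kW = 500 W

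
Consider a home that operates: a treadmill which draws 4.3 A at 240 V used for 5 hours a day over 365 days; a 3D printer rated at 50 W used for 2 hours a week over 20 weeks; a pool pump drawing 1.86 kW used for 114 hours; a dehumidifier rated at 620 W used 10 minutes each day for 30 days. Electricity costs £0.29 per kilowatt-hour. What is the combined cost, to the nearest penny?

£609.16

treadmill: Power = 4.3 A × 240 V = 1032 W = 1.032 kW
treadmill: Runtime = 5 h/day × 365 days = 1825 h
treadmill: 1.032 kW × 1825 h = 1883.4 kWh
3D printer: Runtime = 2 h/week × 20 weeks = 40 h
3D printer: 0.05 kW × 40 h = 2 kWh
pool pump: 1.86 kW × 114 h = 212.04 kWh
dehumidifier: Runtime = 10 min × 30 = 300 min = 5 h
dehumidifier: 0.62 kW × 5 h = 3.1 kWh
Total energy = 2100.54 kWh
Cost = 2100.54 × £0.29 = £609.16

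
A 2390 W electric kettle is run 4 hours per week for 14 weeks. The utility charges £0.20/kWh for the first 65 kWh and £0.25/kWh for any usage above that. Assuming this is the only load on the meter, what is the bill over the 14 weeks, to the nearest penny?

£30.21

Runtime = 4 h/week × 14 weeks = 56 h
Energy = 2.39 kW × 56 h = 133.84 kWh
Tier 1 (0–65 kWh): 65 × £0.20 = £13
Above 65 kWh: 68.84 × £0.25 = £17.21
Bill = £30.21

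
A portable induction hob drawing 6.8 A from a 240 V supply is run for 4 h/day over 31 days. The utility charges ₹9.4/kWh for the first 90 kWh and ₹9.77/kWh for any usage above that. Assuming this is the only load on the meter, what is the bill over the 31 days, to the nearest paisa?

Power = 6.8 A × 240 V = 1632 W = 1.632 kW
Runtime = 4 h/day × 31 days = 124 h
Energy = 1.632 kW × 124 h = 202.368 kWh
Tier 1 (0–90 kWh): 90 × ₹9.4 = ₹846
Above 90 kWh: 112.368 × ₹9.77 = ₹1097.83536
Bill = ₹1943.84

₹1943.84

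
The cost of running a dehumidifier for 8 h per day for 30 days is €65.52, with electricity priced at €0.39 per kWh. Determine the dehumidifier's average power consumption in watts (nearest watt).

700 W

Energy = €65.52 ÷ €0.39/kWh = 168 kWh
Runtime = 8 h/day × 30 days = 240 h
Power = 168 kWh ÷ 240 h = 0.7 kW = 700 W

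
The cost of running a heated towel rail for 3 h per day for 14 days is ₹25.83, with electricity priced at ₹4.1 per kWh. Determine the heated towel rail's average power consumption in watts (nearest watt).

Energy = ₹25.83 ÷ ₹4.1/kWh = 6.3 kWh
Runtime = 3 h/day × 14 days = 42 h
Power = 6.3 kWh ÷ 42 h = 0.15 kW = 150 W

150 W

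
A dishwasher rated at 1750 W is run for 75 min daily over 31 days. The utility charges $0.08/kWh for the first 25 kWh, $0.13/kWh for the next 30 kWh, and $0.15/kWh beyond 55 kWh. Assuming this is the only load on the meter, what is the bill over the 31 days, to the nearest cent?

$7.82

Runtime = 75 min × 31 = 2325 min = 38.75 h
Energy = 1.75 kW × 38.75 h = 67.8125 kWh
Tier 1 (0–25 kWh): 25 × $0.08 = $2
Tier 2 (25–55 kWh): 30 × $0.13 = $3.9
Above 55 kWh: 12.8125 × $0.15 = $1.921875
Bill = $7.82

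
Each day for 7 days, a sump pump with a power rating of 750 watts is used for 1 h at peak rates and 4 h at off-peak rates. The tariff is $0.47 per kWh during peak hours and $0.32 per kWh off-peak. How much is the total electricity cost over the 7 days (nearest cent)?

Peak energy = 0.75 kW × 1 h × 7 = 5.25 kWh
Off-peak energy = 0.75 kW × 4 h × 7 = 21 kWh
Cost = 5.25 × $0.47 + 21 × $0.32 = $2.4675 + $6.72 = $9.19

$9.19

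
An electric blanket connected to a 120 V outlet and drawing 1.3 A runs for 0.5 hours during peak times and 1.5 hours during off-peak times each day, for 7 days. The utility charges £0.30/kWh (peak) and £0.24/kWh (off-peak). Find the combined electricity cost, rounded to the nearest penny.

Power = 1.3 A × 120 V = 156 W = 0.156 kW
Peak energy = 0.156 kW × 0.5 h × 7 = 0.546 kWh
Off-peak energy = 0.156 kW × 1.5 h × 7 = 1.638 kWh
Cost = 0.546 × £0.30 + 1.638 × £0.24 = £0.1638 + £0.39312 = £0.56

£0.56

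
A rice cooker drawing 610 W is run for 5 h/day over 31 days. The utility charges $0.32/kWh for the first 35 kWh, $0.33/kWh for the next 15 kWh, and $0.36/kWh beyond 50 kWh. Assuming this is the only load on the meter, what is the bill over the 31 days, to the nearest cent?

Runtime = 5 h/day × 31 days = 155 h
Energy = 0.61 kW × 155 h = 94.55 kWh
Tier 1 (0–35 kWh): 35 × $0.32 = $11.2
Tier 2 (35–50 kWh): 15 × $0.33 = $4.95
Above 50 kWh: 44.55 × $0.36 = $16.038
Bill = $32.19

$32.19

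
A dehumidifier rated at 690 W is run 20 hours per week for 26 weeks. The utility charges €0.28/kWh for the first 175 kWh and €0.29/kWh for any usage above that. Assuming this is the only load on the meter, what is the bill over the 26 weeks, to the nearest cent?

Runtime = 20 h/week × 26 weeks = 520 h
Energy = 0.69 kW × 520 h = 358.8 kWh
Tier 1 (0–175 kWh): 175 × €0.28 = €49
Above 175 kWh: 183.8 × €0.29 = €53.302
Bill = €102.30

€102.30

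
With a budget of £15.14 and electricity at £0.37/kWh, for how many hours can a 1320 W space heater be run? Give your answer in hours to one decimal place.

Energy available = £15.14 ÷ £0.37/kWh = 40.9189 kWh
Hours = 40.9189 kWh ÷ 1.32 kW = 31.0 h

31.0 h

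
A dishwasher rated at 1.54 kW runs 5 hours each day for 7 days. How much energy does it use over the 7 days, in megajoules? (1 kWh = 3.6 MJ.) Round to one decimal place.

194.0 MJ

Runtime = 5 h/day × 7 days = 35 h
Energy = 1.54 kW × 35 h = 53.9 kWh
= 53.9 × 3.6 MJ = 194.0 MJ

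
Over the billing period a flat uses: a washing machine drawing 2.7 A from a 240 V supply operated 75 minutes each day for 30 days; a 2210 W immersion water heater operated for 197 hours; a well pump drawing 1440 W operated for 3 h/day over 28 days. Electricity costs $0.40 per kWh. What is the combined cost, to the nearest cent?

$232.25

washing machine: Power = 2.7 A × 240 V = 648 W = 0.648 kW
washing machine: Runtime = 75 min × 30 = 2250 min = 37.5 h
washing machine: 0.648 kW × 37.5 h = 24.3 kWh
immersion water heater: 2.21 kW × 197 h = 435.37 kWh
well pump: Runtime = 3 h/day × 28 days = 84 h
well pump: 1.44 kW × 84 h = 120.96 kWh
Total energy = 580.63 kWh
Cost = 580.63 × $0.40 = $232.25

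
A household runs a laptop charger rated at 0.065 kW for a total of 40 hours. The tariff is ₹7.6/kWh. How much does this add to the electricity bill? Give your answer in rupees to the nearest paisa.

₹19.76

Energy = 0.065 kW × 40 h = 2.6 kWh
Cost = 2.6 kWh × ₹7.6/kWh = ₹19.76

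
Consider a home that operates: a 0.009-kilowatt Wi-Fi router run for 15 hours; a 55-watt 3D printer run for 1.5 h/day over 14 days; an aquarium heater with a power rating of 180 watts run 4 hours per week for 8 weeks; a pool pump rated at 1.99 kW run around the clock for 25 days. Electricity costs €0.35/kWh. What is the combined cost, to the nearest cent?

€420.37

Wi-Fi router: 0.009 kW × 15 h = 0.135 kWh
3D printer: Runtime = 1.5 h/day × 14 days = 21 h
3D printer: 0.055 kW × 21 h = 1.155 kWh
aquarium heater: Runtime = 4 h/week × 8 weeks = 32 h
aquarium heater: 0.18 kW × 32 h = 5.76 kWh
pool pump: Runtime = 24 h × 25 = 600 h
pool pump: 1.99 kW × 600 h = 1194 kWh
Total energy = 1201.05 kWh
Cost = 1201.05 × €0.35 = €420.37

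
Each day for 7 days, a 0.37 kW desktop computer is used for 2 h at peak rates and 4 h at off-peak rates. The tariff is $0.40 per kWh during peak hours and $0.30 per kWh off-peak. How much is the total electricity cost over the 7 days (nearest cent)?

Peak energy = 0.37 kW × 2 h × 7 = 5.18 kWh
Off-peak energy = 0.37 kW × 4 h × 7 = 10.36 kWh
Cost = 5.18 × $0.40 + 10.36 × $0.30 = $2.072 + $3.108 = $5.18

$5.18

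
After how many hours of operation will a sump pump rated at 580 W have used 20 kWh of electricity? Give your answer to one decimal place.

Hours = 20 kWh ÷ 0.58 kW = 34.5 h

34.5 h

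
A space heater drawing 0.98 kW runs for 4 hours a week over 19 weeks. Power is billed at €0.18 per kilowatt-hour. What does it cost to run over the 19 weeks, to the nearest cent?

€13.41

Runtime = 4 h/week × 19 weeks = 76 h
Energy = 0.98 kW × 76 h = 74.48 kWh
Cost = 74.48 kWh × €0.18/kWh = €13.41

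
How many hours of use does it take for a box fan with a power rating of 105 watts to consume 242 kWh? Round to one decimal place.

Hours = 242 kWh ÷ 0.105 kW = 2304.8 h

2304.8 h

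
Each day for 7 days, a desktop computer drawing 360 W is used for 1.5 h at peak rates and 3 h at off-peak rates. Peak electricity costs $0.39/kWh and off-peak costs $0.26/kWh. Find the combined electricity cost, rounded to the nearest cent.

Peak energy = 0.36 kW × 1.5 h × 7 = 3.78 kWh
Off-peak energy = 0.36 kW × 3 h × 7 = 7.56 kWh
Cost = 3.78 × $0.39 + 7.56 × $0.26 = $1.4742 + $1.9656 = $3.44

$3.44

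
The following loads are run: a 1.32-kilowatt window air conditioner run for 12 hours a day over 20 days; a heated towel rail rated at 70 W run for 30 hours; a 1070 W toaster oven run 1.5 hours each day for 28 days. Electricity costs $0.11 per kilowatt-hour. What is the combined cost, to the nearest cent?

window air conditioner: Runtime = 12 h/day × 20 days = 240 h
window air conditioner: 1.32 kW × 240 h = 316.8 kWh
heated towel rail: 0.07 kW × 30 h = 2.1 kWh
toaster oven: Runtime = 1.5 h/day × 28 days = 42 h
toaster oven: 1.07 kW × 42 h = 44.94 kWh
Total energy = 363.84 kWh
Cost = 363.84 × $0.11 = $40.02

$40.02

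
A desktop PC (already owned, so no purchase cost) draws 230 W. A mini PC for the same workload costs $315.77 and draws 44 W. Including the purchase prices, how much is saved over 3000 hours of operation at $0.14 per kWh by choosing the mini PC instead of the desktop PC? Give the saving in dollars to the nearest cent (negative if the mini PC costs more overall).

-$237.65

desktop PC: $0.00 + (230/1000) kW × 3000 h × $0.14 = $0.00 + $96.6 = $96.6
mini PC: $315.77 + (44/1000) kW × 3000 h × $0.14 = $315.77 + $18.48 = $334.25
Saving = $96.6 − $334.25 = −$237.65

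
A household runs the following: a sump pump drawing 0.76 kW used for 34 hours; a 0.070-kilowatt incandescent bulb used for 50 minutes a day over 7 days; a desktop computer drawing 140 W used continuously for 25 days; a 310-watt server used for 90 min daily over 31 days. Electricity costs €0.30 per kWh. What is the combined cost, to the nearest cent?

sump pump: 0.76 kW × 34 h = 25.84 kWh
incandescent bulb: Runtime = 50 min × 7 = 350 min = 5.833333… h
incandescent bulb: 0.07 kW × 5.833333… h = 0.408333… kWh
desktop computer: Runtime = 24 h × 25 = 600 h
desktop computer: 0.14 kW × 600 h = 84 kWh
server: Runtime = 90 min × 31 = 2790 min = 46.5 h
server: 0.31 kW × 46.5 h = 14.415 kWh
Total energy = 124.663333… kWh
Cost = 124.663333… × €0.30 = €37.40

€37.40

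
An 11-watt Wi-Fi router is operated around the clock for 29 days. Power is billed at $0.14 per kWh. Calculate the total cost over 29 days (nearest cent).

$1.07

Runtime = 24 h × 29 = 696 h
Energy = 0.011 kW × 696 h = 7.656 kWh
Cost = 7.656 kWh × $0.14/kWh = $1.07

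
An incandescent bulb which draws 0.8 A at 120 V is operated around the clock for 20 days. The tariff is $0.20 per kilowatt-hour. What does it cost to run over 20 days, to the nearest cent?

$9.22

Power = 0.8 A × 120 V = 96 W = 0.096 kW
Runtime = 24 h × 20 = 480 h
Energy = 0.096 kW × 480 h = 46.08 kWh
Cost = 46.08 kWh × $0.20/kWh = $9.22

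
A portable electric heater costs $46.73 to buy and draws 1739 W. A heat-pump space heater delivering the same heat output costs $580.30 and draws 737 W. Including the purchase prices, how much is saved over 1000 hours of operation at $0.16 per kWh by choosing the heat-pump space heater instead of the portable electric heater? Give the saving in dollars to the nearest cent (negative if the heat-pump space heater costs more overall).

-$373.25

portable electric heater: $46.73 + (1739/1000) kW × 1000 h × $0.16 = $46.73 + $278.24 = $324.97
heat-pump space heater: $580.30 + (737/1000) kW × 1000 h × $0.16 = $580.30 + $117.92 = $698.22
Saving = $324.97 − $698.22 = −$373.25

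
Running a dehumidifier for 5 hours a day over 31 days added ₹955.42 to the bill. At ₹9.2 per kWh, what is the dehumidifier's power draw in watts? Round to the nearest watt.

Energy = ₹955.42 ÷ ₹9.2/kWh = 103.85 kWh
Runtime = 5 h/day × 31 days = 155 h
Power = 103.85 kWh ÷ 155 h = 0.67 kW = 670 W

670 W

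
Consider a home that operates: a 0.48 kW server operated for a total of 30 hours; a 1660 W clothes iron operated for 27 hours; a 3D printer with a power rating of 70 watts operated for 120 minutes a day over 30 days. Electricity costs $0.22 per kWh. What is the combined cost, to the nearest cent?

$13.95

server: 0.48 kW × 30 h = 14.4 kWh
clothes iron: 1.66 kW × 27 h = 44.82 kWh
3D printer: Runtime = 120 min × 30 = 3600 min = 60 h
3D printer: 0.07 kW × 60 h = 4.2 kWh
Total energy = 63.42 kWh
Cost = 63.42 × $0.22 = $13.95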